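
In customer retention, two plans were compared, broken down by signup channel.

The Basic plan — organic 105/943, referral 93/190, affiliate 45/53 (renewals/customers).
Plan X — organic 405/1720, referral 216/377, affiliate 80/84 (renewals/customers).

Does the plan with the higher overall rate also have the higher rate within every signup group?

Organic: the Basic plan 105/943 = 11.1%, Plan X 405/1720 = 23.5% → Plan X
Referral: the Basic plan 93/190 = 48.9%, Plan X 216/377 = 57.3% → Plan X
Affiliate: the Basic plan 45/53 = 84.9%, Plan X 80/84 = 95.2% → Plan X
Overall: the Basic plan 243/1186 = 20.5%, Plan X 701/2181 = 32.1% → Plan X
Plan X wins overall and in every signup group — no reversal.

Yes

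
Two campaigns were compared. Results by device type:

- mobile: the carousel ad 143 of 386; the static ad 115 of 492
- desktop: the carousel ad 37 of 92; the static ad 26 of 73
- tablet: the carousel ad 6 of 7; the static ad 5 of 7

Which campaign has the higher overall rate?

the carousel ad

Mobile: the carousel ad 143/386 = 37.0%, the static ad 115/492 = 23.4% → the carousel ad
Desktop: the carousel ad 37/92 = 40.2%, the static ad 26/73 = 35.6% → the carousel ad
Tablet: the carousel ad 6/7 = 85.7%, the static ad 5/7 = 71.4% → the carousel ad
Overall: the carousel ad 186/485 = 38.4%, the static ad 146/572 = 25.5% → the carousel ad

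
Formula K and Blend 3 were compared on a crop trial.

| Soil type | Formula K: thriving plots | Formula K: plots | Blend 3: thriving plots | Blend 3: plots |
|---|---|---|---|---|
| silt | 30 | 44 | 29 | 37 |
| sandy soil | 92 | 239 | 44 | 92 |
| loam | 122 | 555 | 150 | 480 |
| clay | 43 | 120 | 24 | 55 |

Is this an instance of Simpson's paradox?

No

Silt: Formula K 30/44 = 68.2%, Blend 3 29/37 = 78.4% → Blend 3
Sandy soil: Formula K 92/239 = 38.5%, Blend 3 44/92 = 47.8% → Blend 3
Loam: Formula K 122/555 = 22.0%, Blend 3 150/480 = 31.2% → Blend 3
Clay: Formula K 43/120 = 35.8%, Blend 3 24/55 = 43.6% → Blend 3
Overall: Formula K 287/958 = 30.0%, Blend 3 247/664 = 37.2% → Blend 3
Blend 3 wins overall and in every soil group — no reversal.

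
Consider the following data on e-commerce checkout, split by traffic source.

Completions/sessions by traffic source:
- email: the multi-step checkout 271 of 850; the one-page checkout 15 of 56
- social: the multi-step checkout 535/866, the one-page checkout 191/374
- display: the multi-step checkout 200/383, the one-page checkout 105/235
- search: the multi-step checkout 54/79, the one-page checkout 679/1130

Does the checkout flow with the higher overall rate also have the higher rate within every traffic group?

No

Email: the multi-step checkout 271/850 = 31.9%, the one-page checkout 15/56 = 26.8% → the multi-step checkout
Social: the multi-step checkout 535/866 = 61.8%, the one-page checkout 191/374 = 51.1% → the multi-step checkout
Display: the multi-step checkout 200/383 = 52.2%, the one-page checkout 105/235 = 44.7% → the multi-step checkout
Search: the multi-step checkout 54/79 = 68.4%, the one-page checkout 679/1130 = 60.1% → the multi-step checkout
Overall: the multi-step checkout 1060/2178 = 48.7%, the one-page checkout 990/1795 = 55.2% → the one-page checkout
The multi-step checkout wins each traffic group but the one-page checkout wins overall — the comparison reverses. The multi-step checkout's sessions skew toward email, which has a lower base rate.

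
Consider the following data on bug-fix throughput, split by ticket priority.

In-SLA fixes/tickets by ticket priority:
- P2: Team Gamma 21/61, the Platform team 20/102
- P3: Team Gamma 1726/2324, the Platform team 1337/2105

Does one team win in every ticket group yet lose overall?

P2: Team Gamma 21/61 = 34.4%, the Platform team 20/102 = 19.6% → Team Gamma
P3: Team Gamma 1726/2324 = 74.3%, the Platform team 1337/2105 = 63.5% → Team Gamma
Overall: Team Gamma 1747/2385 = 73.2%, the Platform team 1357/2207 = 61.5% → Team Gamma
Team Gamma wins overall and in every ticket group — no reversal.

No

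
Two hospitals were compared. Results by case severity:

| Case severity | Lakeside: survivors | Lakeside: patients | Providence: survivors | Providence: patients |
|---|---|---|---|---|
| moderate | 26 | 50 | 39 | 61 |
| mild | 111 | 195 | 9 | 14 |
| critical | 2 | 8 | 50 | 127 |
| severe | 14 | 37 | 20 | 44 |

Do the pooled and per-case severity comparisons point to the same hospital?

No

Moderate: Lakeside 26/50 = 52.0%, Providence 39/61 = 63.9% → Providence
Mild: Lakeside 111/195 = 56.9%, Providence 9/14 = 64.3% → Providence
Critical: Lakeside 2/8 = 25.0%, Providence 50/127 = 39.4% → Providence
Severe: Lakeside 14/37 = 37.8%, Providence 20/44 = 45.5% → Providence
Overall: Lakeside 153/290 = 52.8%, Providence 118/246 = 48.0% → Lakeside
Providence wins each case group but Lakeside wins overall — the comparison reverses. Providence's patients skew toward critical, which has a lower base rate.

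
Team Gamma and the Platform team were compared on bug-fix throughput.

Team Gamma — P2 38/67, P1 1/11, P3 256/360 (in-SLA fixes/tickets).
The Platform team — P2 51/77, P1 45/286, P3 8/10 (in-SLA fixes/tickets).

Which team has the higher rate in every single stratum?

the Platform team

P2: Team Gamma 38/67 = 56.7%, the Platform team 51/77 = 66.2% → the Platform team
P1: Team Gamma 1/11 = 9.1%, the Platform team 45/286 = 15.7% → the Platform team
P3: Team Gamma 256/360 = 71.1%, the Platform team 8/10 = 80.0% → the Platform team
The Platform team has the higher rate in all 3 groups.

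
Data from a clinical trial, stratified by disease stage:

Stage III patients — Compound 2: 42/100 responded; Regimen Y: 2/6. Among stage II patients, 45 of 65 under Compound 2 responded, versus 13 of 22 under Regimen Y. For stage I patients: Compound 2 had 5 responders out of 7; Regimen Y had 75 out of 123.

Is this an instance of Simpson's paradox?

Yes

Stage III: Compound 2 42/100 = 42.0%, Regimen Y 2/6 = 33.3% → Compound 2
Stage II: Compound 2 45/65 = 69.2%, Regimen Y 13/22 = 59.1% → Compound 2
Stage I: Compound 2 5/7 = 71.4%, Regimen Y 75/123 = 61.0% → Compound 2
Overall: Compound 2 92/172 = 53.5%, Regimen Y 90/151 = 59.6% → Regimen Y
Compound 2 wins each disease group but Regimen Y wins overall — the comparison reverses. Compound 2's patients skew toward stage III, which has a lower base rate.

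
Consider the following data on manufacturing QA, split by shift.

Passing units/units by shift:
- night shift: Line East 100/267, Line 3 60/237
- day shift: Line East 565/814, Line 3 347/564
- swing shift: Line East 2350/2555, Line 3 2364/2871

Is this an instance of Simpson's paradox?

Night shift: Line East 100/267 = 37.5%, Line 3 60/237 = 25.3% → Line East
Day shift: Line East 565/814 = 69.4%, Line 3 347/564 = 61.5% → Line East
Swing shift: Line East 2350/2555 = 92.0%, Line 3 2364/2871 = 82.3% → Line East
Overall: Line East 3015/3636 = 82.9%, Line 3 2771/3672 = 75.5% → Line East
Line East wins overall and in every shift group — no reversal.

No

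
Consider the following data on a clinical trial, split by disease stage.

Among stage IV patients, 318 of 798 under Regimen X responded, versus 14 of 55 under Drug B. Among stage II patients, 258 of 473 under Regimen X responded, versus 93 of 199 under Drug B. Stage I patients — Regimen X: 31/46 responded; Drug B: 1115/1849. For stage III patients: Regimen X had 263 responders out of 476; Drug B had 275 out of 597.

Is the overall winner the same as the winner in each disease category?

Stage IV: Regimen X 318/798 = 39.8%, Drug B 14/55 = 25.5% → Regimen X
Stage II: Regimen X 258/473 = 54.5%, Drug B 93/199 = 46.7% → Regimen X
Stage I: Regimen X 31/46 = 67.4%, Drug B 1115/1849 = 60.3% → Regimen X
Stage III: Regimen X 263/476 = 55.3%, Drug B 275/597 = 46.1% → Regimen X
Overall: Regimen X 870/1793 = 48.5%, Drug B 1497/2700 = 55.4% → Drug B
Regimen X wins each disease group but Drug B wins overall — the comparison reverses. Regimen X's patients skew toward stage IV, which has a lower base rate.

No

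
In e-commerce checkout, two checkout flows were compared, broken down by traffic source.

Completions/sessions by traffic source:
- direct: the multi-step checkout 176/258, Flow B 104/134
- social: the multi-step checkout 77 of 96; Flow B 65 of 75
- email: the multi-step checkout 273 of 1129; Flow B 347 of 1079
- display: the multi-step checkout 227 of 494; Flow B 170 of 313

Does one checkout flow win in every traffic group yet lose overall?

No

Direct: the multi-step checkout 176/258 = 68.2%, Flow B 104/134 = 77.6% → Flow B
Social: the multi-step checkout 77/96 = 80.2%, Flow B 65/75 = 86.7% → Flow B
Email: the multi-step checkout 273/1129 = 24.2%, Flow B 347/1079 = 32.2% → Flow B
Display: the multi-step checkout 227/494 = 46.0%, Flow B 170/313 = 54.3% → Flow B
Overall: the multi-step checkout 753/1977 = 38.1%, Flow B 686/1601 = 42.8% → Flow B
Flow B wins overall and in every traffic group — no reversal.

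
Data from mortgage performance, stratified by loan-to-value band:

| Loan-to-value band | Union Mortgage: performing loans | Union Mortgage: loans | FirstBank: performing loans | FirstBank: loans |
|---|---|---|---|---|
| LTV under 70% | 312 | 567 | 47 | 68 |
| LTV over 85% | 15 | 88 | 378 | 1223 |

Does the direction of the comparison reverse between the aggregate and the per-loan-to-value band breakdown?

Yes

LTV under 70%: Union Mortgage 312/567 = 55.0%, FirstBank 47/68 = 69.1% → FirstBank
LTV over 85%: Union Mortgage 15/88 = 17.0%, FirstBank 378/1223 = 30.9% → FirstBank
Overall: Union Mortgage 327/655 = 49.9%, FirstBank 425/1291 = 32.9% → Union Mortgage
FirstBank wins each loan-to-value group but Union Mortgage wins overall — the comparison reverses. FirstBank's loans skew toward LTV over 85%, which has a lower base rate.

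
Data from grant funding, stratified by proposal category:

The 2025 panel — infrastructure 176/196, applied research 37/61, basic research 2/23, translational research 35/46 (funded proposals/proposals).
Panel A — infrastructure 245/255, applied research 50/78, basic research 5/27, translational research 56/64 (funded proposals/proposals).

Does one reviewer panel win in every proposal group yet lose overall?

No

Infrastructure: the 2025 panel 176/196 = 89.8%, Panel A 245/255 = 96.1% → Panel A
Applied research: the 2025 panel 37/61 = 60.7%, Panel A 50/78 = 64.1% → Panel A
Basic research: the 2025 panel 2/23 = 8.7%, Panel A 5/27 = 18.5% → Panel A
Translational research: the 2025 panel 35/46 = 76.1%, Panel A 56/64 = 87.5% → Panel A
Overall: the 2025 panel 250/326 = 76.7%, Panel A 356/424 = 84.0% → Panel A
Panel A wins overall and in every proposal group — no reversal.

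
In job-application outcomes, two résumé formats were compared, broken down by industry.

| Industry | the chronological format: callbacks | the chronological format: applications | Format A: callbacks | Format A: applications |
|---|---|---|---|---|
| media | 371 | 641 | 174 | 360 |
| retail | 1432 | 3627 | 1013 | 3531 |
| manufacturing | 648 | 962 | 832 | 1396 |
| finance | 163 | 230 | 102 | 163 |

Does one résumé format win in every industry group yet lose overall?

Media: the chronological format 371/641 = 57.9%, Format A 174/360 = 48.3% → the chronological format
Retail: the chronological format 1432/3627 = 39.5%, Format A 1013/3531 = 28.7% → the chronological format
Manufacturing: the chronological format 648/962 = 67.4%, Format A 832/1396 = 59.6% → the chronological format
Finance: the chronological format 163/230 = 70.9%, Format A 102/163 = 62.6% → the chronological format
Overall: the chronological format 2614/5460 = 47.9%, Format A 2121/5450 = 38.9% → the chronological format
The chronological format wins overall and in every industry group — no reversal.

No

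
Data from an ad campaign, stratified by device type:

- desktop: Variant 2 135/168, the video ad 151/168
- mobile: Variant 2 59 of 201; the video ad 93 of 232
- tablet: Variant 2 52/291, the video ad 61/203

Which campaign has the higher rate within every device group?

Desktop: Variant 2 135/168 = 80.4%, the video ad 151/168 = 89.9% → the video ad
Mobile: Variant 2 59/201 = 29.4%, the video ad 93/232 = 40.1% → the video ad
Tablet: Variant 2 52/291 = 17.9%, the video ad 61/203 = 30.0% → the video ad
The video ad has the higher rate in all 3 groups.

the video ad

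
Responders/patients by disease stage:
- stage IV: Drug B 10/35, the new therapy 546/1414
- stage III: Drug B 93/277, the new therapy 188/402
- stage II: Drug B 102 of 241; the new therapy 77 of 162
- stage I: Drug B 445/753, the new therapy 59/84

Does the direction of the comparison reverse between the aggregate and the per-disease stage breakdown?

Stage IV: Drug B 10/35 = 28.6%, the new therapy 546/1414 = 38.6% → the new therapy
Stage III: Drug B 93/277 = 33.6%, the new therapy 188/402 = 46.8% → the new therapy
Stage II: Drug B 102/241 = 42.3%, the new therapy 77/162 = 47.5% → the new therapy
Stage I: Drug B 445/753 = 59.1%, the new therapy 59/84 = 70.2% → the new therapy
Overall: Drug B 650/1306 = 49.8%, the new therapy 870/2062 = 42.2% → Drug B
The new therapy wins each disease group but Drug B wins overall — the comparison reverses. The new therapy's patients skew toward stage IV, which has a lower base rate.

Yes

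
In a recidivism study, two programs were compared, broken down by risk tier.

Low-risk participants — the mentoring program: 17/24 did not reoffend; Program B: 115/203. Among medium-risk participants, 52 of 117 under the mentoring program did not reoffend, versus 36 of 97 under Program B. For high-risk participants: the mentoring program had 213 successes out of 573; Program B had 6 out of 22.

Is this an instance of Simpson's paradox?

Low-risk: the mentoring program 17/24 = 70.8%, Program B 115/203 = 56.7% → the mentoring program
Medium-risk: the mentoring program 52/117 = 44.4%, Program B 36/97 = 37.1% → the mentoring program
High-risk: the mentoring program 213/573 = 37.2%, Program B 6/22 = 27.3% → the mentoring program
Overall: the mentoring program 282/714 = 39.5%, Program B 157/322 = 48.8% → Program B
The mentoring program wins each risk group but Program B wins overall — the comparison reverses. The mentoring program's participants skew toward high-risk, which has a lower base rate.

Yes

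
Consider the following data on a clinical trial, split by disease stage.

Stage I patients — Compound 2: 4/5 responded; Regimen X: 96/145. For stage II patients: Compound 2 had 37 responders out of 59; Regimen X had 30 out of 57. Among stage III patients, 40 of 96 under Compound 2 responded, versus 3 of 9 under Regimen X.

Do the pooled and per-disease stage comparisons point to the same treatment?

Stage I: Compound 2 4/5 = 80.0%, Regimen X 96/145 = 66.2% → Compound 2
Stage II: Compound 2 37/59 = 62.7%, Regimen X 30/57 = 52.6% → Compound 2
Stage III: Compound 2 40/96 = 41.7%, Regimen X 3/9 = 33.3% → Compound 2
Overall: Compound 2 81/160 = 50.6%, Regimen X 129/211 = 61.1% → Regimen X
Compound 2 wins each disease group but Regimen X wins overall — the comparison reverses. Compound 2's patients skew toward stage III, which has a lower base rate.

No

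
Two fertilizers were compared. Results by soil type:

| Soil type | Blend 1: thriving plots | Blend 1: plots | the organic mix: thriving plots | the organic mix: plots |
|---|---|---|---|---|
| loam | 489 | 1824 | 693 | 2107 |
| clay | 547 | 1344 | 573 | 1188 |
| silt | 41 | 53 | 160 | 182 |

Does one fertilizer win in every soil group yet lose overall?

No

Loam: Blend 1 489/1824 = 26.8%, the organic mix 693/2107 = 32.9% → the organic mix
Clay: Blend 1 547/1344 = 40.7%, the organic mix 573/1188 = 48.2% → the organic mix
Silt: Blend 1 41/53 = 77.4%, the organic mix 160/182 = 87.9% → the organic mix
Overall: Blend 1 1077/3221 = 33.4%, the organic mix 1426/3477 = 41.0% → the organic mix
The organic mix wins overall and in every soil group — no reversal.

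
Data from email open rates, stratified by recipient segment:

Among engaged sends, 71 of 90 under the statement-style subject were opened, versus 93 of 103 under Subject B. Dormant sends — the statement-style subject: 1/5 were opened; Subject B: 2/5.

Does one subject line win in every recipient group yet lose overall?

No

Engaged: the statement-style subject 71/90 = 78.9%, Subject B 93/103 = 90.3% → Subject B
Dormant: the statement-style subject 1/5 = 20.0%, Subject B 2/5 = 40.0% → Subject B
Overall: the statement-style subject 72/95 = 75.8%, Subject B 95/108 = 88.0% → Subject B
Subject B wins overall and in every recipient group — no reversal.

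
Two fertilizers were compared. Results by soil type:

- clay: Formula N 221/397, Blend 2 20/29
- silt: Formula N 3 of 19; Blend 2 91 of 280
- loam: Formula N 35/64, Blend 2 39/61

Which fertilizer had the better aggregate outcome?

Clay: Formula N 221/397 = 55.7%, Blend 2 20/29 = 69.0% → Blend 2
Silt: Formula N 3/19 = 15.8%, Blend 2 91/280 = 32.5% → Blend 2
Loam: Formula N 35/64 = 54.7%, Blend 2 39/61 = 63.9% → Blend 2
Overall: Formula N 259/480 = 54.0%, Blend 2 150/370 = 40.5% → Formula N
(Blend 2 wins every soil group but Formula N wins overall — Blend 2's plots skew toward the low-rate silt group.)

Formula N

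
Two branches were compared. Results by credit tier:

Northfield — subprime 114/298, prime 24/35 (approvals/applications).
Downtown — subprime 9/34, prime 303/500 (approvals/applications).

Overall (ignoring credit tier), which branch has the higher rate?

Downtown

Subprime: Northfield 114/298 = 38.3%, Downtown 9/34 = 26.5% → Northfield
Prime: Northfield 24/35 = 68.6%, Downtown 303/500 = 60.6% → Northfield
Overall: Northfield 138/333 = 41.4%, Downtown 312/534 = 58.4% → Downtown
(Northfield wins every credit group but Downtown wins overall — Northfield's applications skew toward the low-rate subprime group.)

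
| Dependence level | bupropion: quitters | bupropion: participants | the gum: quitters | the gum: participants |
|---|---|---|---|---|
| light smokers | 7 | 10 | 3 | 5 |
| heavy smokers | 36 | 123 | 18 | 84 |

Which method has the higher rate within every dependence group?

bupropion

Light smokers: bupropion 7/10 = 70.0%, the gum 3/5 = 60.0% → bupropion
Heavy smokers: bupropion 36/123 = 29.3%, the gum 18/84 = 21.4% → bupropion
Bupropion has the higher rate in both groups.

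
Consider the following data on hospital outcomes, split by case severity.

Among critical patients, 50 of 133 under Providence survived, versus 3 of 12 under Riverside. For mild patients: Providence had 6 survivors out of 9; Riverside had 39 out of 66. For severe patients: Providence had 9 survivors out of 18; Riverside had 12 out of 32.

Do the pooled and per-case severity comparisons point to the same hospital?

Critical: Providence 50/133 = 37.6%, Riverside 3/12 = 25.0% → Providence
Mild: Providence 6/9 = 66.7%, Riverside 39/66 = 59.1% → Providence
Severe: Providence 9/18 = 50.0%, Riverside 12/32 = 37.5% → Providence
Overall: Providence 65/160 = 40.6%, Riverside 54/110 = 49.1% → Riverside
Providence wins each case group but Riverside wins overall — the comparison reverses. Providence's patients skew toward critical, which has a lower base rate.

No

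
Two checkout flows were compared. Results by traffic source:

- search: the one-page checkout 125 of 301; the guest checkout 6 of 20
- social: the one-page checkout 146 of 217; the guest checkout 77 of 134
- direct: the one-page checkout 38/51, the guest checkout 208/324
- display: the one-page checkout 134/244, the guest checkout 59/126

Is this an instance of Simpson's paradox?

Yes

Search: the one-page checkout 125/301 = 41.5%, the guest checkout 6/20 = 30.0% → the one-page checkout
Social: the one-page checkout 146/217 = 67.3%, the guest checkout 77/134 = 57.5% → the one-page checkout
Direct: the one-page checkout 38/51 = 74.5%, the guest checkout 208/324 = 64.2% → the one-page checkout
Display: the one-page checkout 134/244 = 54.9%, the guest checkout 59/126 = 46.8% → the one-page checkout
Overall: the one-page checkout 443/813 = 54.5%, the guest checkout 350/604 = 57.9% → the guest checkout
The one-page checkout wins each traffic group but the guest checkout wins overall — the comparison reverses. The one-page checkout's sessions skew toward search, which has a lower base rate.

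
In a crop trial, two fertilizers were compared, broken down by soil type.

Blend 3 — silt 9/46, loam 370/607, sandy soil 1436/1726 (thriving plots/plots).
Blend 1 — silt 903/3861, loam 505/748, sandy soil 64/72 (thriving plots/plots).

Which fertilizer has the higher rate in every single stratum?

Silt: Blend 3 9/46 = 19.6%, Blend 1 903/3861 = 23.4% → Blend 1
Loam: Blend 3 370/607 = 61.0%, Blend 1 505/748 = 67.5% → Blend 1
Sandy soil: Blend 3 1436/1726 = 83.2%, Blend 1 64/72 = 88.9% → Blend 1
Blend 1 has the higher rate in all 3 groups.

Blend 1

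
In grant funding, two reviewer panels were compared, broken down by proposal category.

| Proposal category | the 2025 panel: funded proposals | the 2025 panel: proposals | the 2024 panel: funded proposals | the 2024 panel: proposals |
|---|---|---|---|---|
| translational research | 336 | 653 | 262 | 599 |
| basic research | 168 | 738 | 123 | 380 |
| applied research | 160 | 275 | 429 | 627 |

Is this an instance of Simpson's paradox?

Translational research: the 2025 panel 336/653 = 51.5%, the 2024 panel 262/599 = 43.7% → the 2025 panel
Basic research: the 2025 panel 168/738 = 22.8%, the 2024 panel 123/380 = 32.4% → the 2024 panel
Applied research: the 2025 panel 160/275 = 58.2%, the 2024 panel 429/627 = 68.4% → the 2024 panel
Overall: the 2025 panel 664/1666 = 39.9%, the 2024 panel 814/1606 = 50.7% → the 2024 panel
Neither sweeps: the 2025 panel wins 1 of 3 groups, the 2024 panel wins 2. The 2024 panel wins overall but not every group — no Simpson reversal.

No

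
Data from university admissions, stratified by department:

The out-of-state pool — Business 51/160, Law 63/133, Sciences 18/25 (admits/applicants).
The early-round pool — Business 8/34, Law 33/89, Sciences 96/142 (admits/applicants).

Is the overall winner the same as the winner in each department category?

Business: the out-of-state pool 51/160 = 31.9%, the early-round pool 8/34 = 23.5% → the out-of-state pool
Law: the out-of-state pool 63/133 = 47.4%, the early-round pool 33/89 = 37.1% → the out-of-state pool
Sciences: the out-of-state pool 18/25 = 72.0%, the early-round pool 96/142 = 67.6% → the out-of-state pool
Overall: the out-of-state pool 132/318 = 41.5%, the early-round pool 137/265 = 51.7% → the early-round pool
The out-of-state pool wins each department group but the early-round pool wins overall — the comparison reverses. The out-of-state pool's applicants skew toward Business, which has a lower base rate.

No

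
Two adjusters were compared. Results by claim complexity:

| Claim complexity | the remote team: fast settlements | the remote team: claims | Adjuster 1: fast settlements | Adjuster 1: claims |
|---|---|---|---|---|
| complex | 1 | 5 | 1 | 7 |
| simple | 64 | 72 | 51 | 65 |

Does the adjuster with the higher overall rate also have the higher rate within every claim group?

Complex: the remote team 1/5 = 20.0%, Adjuster 1 1/7 = 14.3% → the remote team
Simple: the remote team 64/72 = 88.9%, Adjuster 1 51/65 = 78.5% → the remote team
Overall: the remote team 65/77 = 84.4%, Adjuster 1 52/72 = 72.2% → the remote team
The remote team wins overall and in every claim group — no reversal.

Yes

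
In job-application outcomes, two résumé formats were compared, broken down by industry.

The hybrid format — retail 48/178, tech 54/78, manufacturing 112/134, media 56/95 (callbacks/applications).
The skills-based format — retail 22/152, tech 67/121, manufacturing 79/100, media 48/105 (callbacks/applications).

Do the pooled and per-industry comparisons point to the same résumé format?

Retail: the hybrid format 48/178 = 27.0%, the skills-based format 22/152 = 14.5% → the hybrid format
Tech: the hybrid format 54/78 = 69.2%, the skills-based format 67/121 = 55.4% → the hybrid format
Manufacturing: the hybrid format 112/134 = 83.6%, the skills-based format 79/100 = 79.0% → the hybrid format
Media: the hybrid format 56/95 = 58.9%, the skills-based format 48/105 = 45.7% → the hybrid format
Overall: the hybrid format 270/485 = 55.7%, the skills-based format 216/478 = 45.2% → the hybrid format
The hybrid format wins overall and in every industry group — no reversal.

Yes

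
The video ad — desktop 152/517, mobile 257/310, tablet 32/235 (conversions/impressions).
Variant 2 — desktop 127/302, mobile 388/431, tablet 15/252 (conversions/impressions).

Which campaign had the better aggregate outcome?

Variant 2

Desktop: the video ad 152/517 = 29.4%, Variant 2 127/302 = 42.1% → Variant 2
Mobile: the video ad 257/310 = 82.9%, Variant 2 388/431 = 90.0% → Variant 2
Tablet: the video ad 32/235 = 13.6%, Variant 2 15/252 = 6.0% → the video ad
Overall: the video ad 441/1062 = 41.5%, Variant 2 530/985 = 53.8% → Variant 2
(Neither sweeps every device group, but Variant 2 has the higher pooled rate.)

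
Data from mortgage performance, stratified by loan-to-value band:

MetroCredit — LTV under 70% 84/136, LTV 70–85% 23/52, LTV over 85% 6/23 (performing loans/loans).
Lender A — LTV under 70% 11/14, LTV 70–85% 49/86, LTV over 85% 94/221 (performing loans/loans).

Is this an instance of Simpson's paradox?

LTV under 70%: MetroCredit 84/136 = 61.8%, Lender A 11/14 = 78.6% → Lender A
LTV 70–85%: MetroCredit 23/52 = 44.2%, Lender A 49/86 = 57.0% → Lender A
LTV over 85%: MetroCredit 6/23 = 26.1%, Lender A 94/221 = 42.5% → Lender A
Overall: MetroCredit 113/211 = 53.6%, Lender A 154/321 = 48.0% → MetroCredit
Lender A wins each loan-to-value group but MetroCredit wins overall — the comparison reverses. Lender A's loans skew toward LTV over 85%, which has a lower base rate.

Yes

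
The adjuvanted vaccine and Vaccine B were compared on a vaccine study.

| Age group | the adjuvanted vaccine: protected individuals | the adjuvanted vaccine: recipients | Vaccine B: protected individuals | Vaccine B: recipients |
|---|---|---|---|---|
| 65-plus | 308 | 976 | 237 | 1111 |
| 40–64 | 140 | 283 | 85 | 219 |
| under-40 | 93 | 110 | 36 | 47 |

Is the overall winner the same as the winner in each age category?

65-plus: the adjuvanted vaccine 308/976 = 31.6%, Vaccine B 237/1111 = 21.3% → the adjuvanted vaccine
40–64: the adjuvanted vaccine 140/283 = 49.5%, Vaccine B 85/219 = 38.8% → the adjuvanted vaccine
Under-40: the adjuvanted vaccine 93/110 = 84.5%, Vaccine B 36/47 = 76.6% → the adjuvanted vaccine
Overall: the adjuvanted vaccine 541/1369 = 39.5%, Vaccine B 358/1377 = 26.0% → the adjuvanted vaccine
The adjuvanted vaccine wins overall and in every age group — no reversal.

Yes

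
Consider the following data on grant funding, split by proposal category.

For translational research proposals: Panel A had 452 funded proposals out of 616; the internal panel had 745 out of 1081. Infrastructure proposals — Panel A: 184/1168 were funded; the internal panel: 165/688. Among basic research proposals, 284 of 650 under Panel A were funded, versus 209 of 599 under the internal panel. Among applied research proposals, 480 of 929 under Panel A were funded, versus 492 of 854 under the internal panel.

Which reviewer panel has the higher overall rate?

the internal panel

Translational research: Panel A 452/616 = 73.4%, the internal panel 745/1081 = 68.9% → Panel A
Infrastructure: Panel A 184/1168 = 15.8%, the internal panel 165/688 = 24.0% → the internal panel
Basic research: Panel A 284/650 = 43.7%, the internal panel 209/599 = 34.9% → Panel A
Applied research: Panel A 480/929 = 51.7%, the internal panel 492/854 = 57.6% → the internal panel
Overall: Panel A 1400/3363 = 41.6%, the internal panel 1611/3222 = 50.0% → the internal panel
(Neither sweeps every proposal group, but the internal panel has the higher pooled rate.)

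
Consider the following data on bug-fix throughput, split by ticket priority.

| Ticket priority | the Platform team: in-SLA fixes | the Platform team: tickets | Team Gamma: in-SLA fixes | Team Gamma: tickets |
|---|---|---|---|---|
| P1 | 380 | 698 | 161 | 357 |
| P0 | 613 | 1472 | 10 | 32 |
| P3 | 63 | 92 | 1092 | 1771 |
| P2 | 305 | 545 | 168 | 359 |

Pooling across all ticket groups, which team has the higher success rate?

Team Gamma

P1: the Platform team 380/698 = 54.4%, Team Gamma 161/357 = 45.1% → the Platform team
P0: the Platform team 613/1472 = 41.6%, Team Gamma 10/32 = 31.2% → the Platform team
P3: the Platform team 63/92 = 68.5%, Team Gamma 1092/1771 = 61.7% → the Platform team
P2: the Platform team 305/545 = 56.0%, Team Gamma 168/359 = 46.8% → the Platform team
Overall: the Platform team 1361/2807 = 48.5%, Team Gamma 1431/2519 = 56.8% → Team Gamma
(The Platform team wins every ticket group but Team Gamma wins overall — the Platform team's tickets skew toward the low-rate P0 group.)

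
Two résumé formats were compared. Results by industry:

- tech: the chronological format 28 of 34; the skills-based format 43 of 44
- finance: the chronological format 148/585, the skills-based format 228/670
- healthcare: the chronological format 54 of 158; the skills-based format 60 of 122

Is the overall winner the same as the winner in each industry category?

Tech: the chronological format 28/34 = 82.4%, the skills-based format 43/44 = 97.7% → the skills-based format
Finance: the chronological format 148/585 = 25.3%, the skills-based format 228/670 = 34.0% → the skills-based format
Healthcare: the chronological format 54/158 = 34.2%, the skills-based format 60/122 = 49.2% → the skills-based format
Overall: the chronological format 230/777 = 29.6%, the skills-based format 331/836 = 39.6% → the skills-based format
The skills-based format wins overall and in every industry group — no reversal.

Yes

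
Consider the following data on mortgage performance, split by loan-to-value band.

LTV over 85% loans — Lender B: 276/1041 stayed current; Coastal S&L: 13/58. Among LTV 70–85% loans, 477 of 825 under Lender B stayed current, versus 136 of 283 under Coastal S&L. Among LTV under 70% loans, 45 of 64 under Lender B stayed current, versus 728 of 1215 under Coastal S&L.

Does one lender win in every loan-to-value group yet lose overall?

Yes

LTV over 85%: Lender B 276/1041 = 26.5%, Coastal S&L 13/58 = 22.4% → Lender B
LTV 70–85%: Lender B 477/825 = 57.8%, Coastal S&L 136/283 = 48.1% → Lender B
LTV under 70%: Lender B 45/64 = 70.3%, Coastal S&L 728/1215 = 59.9% → Lender B
Overall: Lender B 798/1930 = 41.3%, Coastal S&L 877/1556 = 56.4% → Coastal S&L
Lender B wins each loan-to-value group but Coastal S&L wins overall — the comparison reverses. Lender B's loans skew toward LTV over 85%, which has a lower base rate.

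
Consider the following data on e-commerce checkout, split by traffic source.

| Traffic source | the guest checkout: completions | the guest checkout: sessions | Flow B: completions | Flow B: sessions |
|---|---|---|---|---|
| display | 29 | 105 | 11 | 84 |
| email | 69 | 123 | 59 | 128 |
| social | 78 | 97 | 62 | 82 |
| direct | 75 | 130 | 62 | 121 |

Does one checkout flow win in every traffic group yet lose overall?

Display: the guest checkout 29/105 = 27.6%, Flow B 11/84 = 13.1% → the guest checkout
Email: the guest checkout 69/123 = 56.1%, Flow B 59/128 = 46.1% → the guest checkout
Social: the guest checkout 78/97 = 80.4%, Flow B 62/82 = 75.6% → the guest checkout
Direct: the guest checkout 75/130 = 57.7%, Flow B 62/121 = 51.2% → the guest checkout
Overall: the guest checkout 251/455 = 55.2%, Flow B 194/415 = 46.7% → the guest checkout
The guest checkout wins overall and in every traffic group — no reversal.

No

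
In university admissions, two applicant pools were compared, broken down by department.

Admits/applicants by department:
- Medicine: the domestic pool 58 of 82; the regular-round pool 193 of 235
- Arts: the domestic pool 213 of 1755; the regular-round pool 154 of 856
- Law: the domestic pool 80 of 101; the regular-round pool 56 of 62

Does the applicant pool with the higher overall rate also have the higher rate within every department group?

Medicine: the domestic pool 58/82 = 70.7%, the regular-round pool 193/235 = 82.1% → the regular-round pool
Arts: the domestic pool 213/1755 = 12.1%, the regular-round pool 154/856 = 18.0% → the regular-round pool
Law: the domestic pool 80/101 = 79.2%, the regular-round pool 56/62 = 90.3% → the regular-round pool
Overall: the domestic pool 351/1938 = 18.1%, the regular-round pool 403/1153 = 35.0% → the regular-round pool
The regular-round pool wins overall and in every department group — no reversal.

Yes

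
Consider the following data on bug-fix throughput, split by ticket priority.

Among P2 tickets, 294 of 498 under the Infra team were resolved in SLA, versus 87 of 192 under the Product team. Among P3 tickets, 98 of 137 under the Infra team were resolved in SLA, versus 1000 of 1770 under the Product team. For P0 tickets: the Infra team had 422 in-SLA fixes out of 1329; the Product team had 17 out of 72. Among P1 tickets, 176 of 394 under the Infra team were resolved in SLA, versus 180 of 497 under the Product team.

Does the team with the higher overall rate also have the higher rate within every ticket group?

No

P2: the Infra team 294/498 = 59.0%, the Product team 87/192 = 45.3% → the Infra team
P3: the Infra team 98/137 = 71.5%, the Product team 1000/1770 = 56.5% → the Infra team
P0: the Infra team 422/1329 = 31.8%, the Product team 17/72 = 23.6% → the Infra team
P1: the Infra team 176/394 = 44.7%, the Product team 180/497 = 36.2% → the Infra team
Overall: the Infra team 990/2358 = 42.0%, the Product team 1284/2531 = 50.7% → the Product team
The Infra team wins each ticket group but the Product team wins overall — the comparison reverses. The Infra team's tickets skew toward P0, which has a lower base rate.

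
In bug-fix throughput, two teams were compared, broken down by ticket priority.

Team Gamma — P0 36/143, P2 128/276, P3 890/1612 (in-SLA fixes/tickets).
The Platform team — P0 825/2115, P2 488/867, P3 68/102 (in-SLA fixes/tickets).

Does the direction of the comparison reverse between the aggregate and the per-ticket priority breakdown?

P0: Team Gamma 36/143 = 25.2%, the Platform team 825/2115 = 39.0% → the Platform team
P2: Team Gamma 128/276 = 46.4%, the Platform team 488/867 = 56.3% → the Platform team
P3: Team Gamma 890/1612 = 55.2%, the Platform team 68/102 = 66.7% → the Platform team
Overall: Team Gamma 1054/2031 = 51.9%, the Platform team 1381/3084 = 44.8% → Team Gamma
The Platform team wins each ticket group but Team Gamma wins overall — the comparison reverses. The Platform team's tickets skew toward P0, which has a lower base rate.

Yes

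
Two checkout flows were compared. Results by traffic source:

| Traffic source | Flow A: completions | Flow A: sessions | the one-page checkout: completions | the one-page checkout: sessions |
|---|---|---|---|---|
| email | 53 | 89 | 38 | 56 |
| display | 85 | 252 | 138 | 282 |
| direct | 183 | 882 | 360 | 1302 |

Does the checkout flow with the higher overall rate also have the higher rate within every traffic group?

Yes

Email: Flow A 53/89 = 59.6%, the one-page checkout 38/56 = 67.9% → the one-page checkout
Display: Flow A 85/252 = 33.7%, the one-page checkout 138/282 = 48.9% → the one-page checkout
Direct: Flow A 183/882 = 20.7%, the one-page checkout 360/1302 = 27.6% → the one-page checkout
Overall: Flow A 321/1223 = 26.2%, the one-page checkout 536/1640 = 32.7% → the one-page checkout
The one-page checkout wins overall and in every traffic group — no reversal.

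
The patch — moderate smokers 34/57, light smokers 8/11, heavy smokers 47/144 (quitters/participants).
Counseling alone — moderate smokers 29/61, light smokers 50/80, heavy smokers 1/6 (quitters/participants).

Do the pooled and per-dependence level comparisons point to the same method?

No

Moderate smokers: the patch 34/57 = 59.6%, counseling alone 29/61 = 47.5% → the patch
Light smokers: the patch 8/11 = 72.7%, counseling alone 50/80 = 62.5% → the patch
Heavy smokers: the patch 47/144 = 32.6%, counseling alone 1/6 = 16.7% → the patch
Overall: the patch 89/212 = 42.0%, counseling alone 80/147 = 54.4% → counseling alone
The patch wins each dependence group but counseling alone wins overall — the comparison reverses. The patch's participants skew toward heavy smokers, which has a lower base rate.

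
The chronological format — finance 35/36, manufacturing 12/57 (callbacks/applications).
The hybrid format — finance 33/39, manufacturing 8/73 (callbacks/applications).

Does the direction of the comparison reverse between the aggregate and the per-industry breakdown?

No

Finance: the chronological format 35/36 = 97.2%, the hybrid format 33/39 = 84.6% → the chronological format
Manufacturing: the chronological format 12/57 = 21.1%, the hybrid format 8/73 = 11.0% → the chronological format
Overall: the chronological format 47/93 = 50.5%, the hybrid format 41/112 = 36.6% → the chronological format
The chronological format wins overall and in every industry group — no reversal.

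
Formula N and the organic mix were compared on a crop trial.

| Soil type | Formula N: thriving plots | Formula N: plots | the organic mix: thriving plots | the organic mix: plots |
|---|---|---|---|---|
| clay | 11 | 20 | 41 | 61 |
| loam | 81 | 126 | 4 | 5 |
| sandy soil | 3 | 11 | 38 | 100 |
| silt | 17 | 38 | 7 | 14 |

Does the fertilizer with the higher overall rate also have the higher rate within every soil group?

Clay: Formula N 11/20 = 55.0%, the organic mix 41/61 = 67.2% → the organic mix
Loam: Formula N 81/126 = 64.3%, the organic mix 4/5 = 80.0% → the organic mix
Sandy soil: Formula N 3/11 = 27.3%, the organic mix 38/100 = 38.0% → the organic mix
Silt: Formula N 17/38 = 44.7%, the organic mix 7/14 = 50.0% → the organic mix
Overall: Formula N 112/195 = 57.4%, the organic mix 90/180 = 50.0% → Formula N
The organic mix wins each soil group but Formula N wins overall — the comparison reverses. The organic mix's plots skew toward sandy soil, which has a lower base rate.

No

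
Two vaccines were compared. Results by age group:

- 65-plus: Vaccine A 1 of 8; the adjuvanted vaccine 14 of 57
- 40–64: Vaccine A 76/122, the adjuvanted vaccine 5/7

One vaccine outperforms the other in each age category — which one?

65-plus: Vaccine A 1/8 = 12.5%, the adjuvanted vaccine 14/57 = 24.6% → the adjuvanted vaccine
40–64: Vaccine A 76/122 = 62.3%, the adjuvanted vaccine 5/7 = 71.4% → the adjuvanted vaccine
The adjuvanted vaccine has the higher rate in both groups.

the adjuvanted vaccine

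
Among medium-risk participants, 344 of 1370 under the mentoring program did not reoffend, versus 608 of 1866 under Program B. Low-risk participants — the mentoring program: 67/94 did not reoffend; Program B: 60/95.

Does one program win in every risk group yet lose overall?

No

Medium-risk: the mentoring program 344/1370 = 25.1%, Program B 608/1866 = 32.6% → Program B
Low-risk: the mentoring program 67/94 = 71.3%, Program B 60/95 = 63.2% → the mentoring program
Overall: the mentoring program 411/1464 = 28.1%, Program B 668/1961 = 34.1% → Program B
Neither sweeps: the mentoring program wins 1 of 2 groups, Program B wins 1. Program B wins overall but not every group — no Simpson reversal.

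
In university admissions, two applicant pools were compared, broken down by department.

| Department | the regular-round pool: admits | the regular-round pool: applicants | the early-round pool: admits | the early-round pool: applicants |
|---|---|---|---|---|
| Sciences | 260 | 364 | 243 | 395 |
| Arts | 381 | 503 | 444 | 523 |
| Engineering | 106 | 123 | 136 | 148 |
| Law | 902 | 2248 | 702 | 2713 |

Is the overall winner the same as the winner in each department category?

Sciences: the regular-round pool 260/364 = 71.4%, the early-round pool 243/395 = 61.5% → the regular-round pool
Arts: the regular-round pool 381/503 = 75.7%, the early-round pool 444/523 = 84.9% → the early-round pool
Engineering: the regular-round pool 106/123 = 86.2%, the early-round pool 136/148 = 91.9% → the early-round pool
Law: the regular-round pool 902/2248 = 40.1%, the early-round pool 702/2713 = 25.9% → the regular-round pool
Overall: the regular-round pool 1649/3238 = 50.9%, the early-round pool 1525/3779 = 40.4% → the regular-round pool
Neither sweeps: the regular-round pool wins 2 of 4 groups, the early-round pool wins 2. The regular-round pool wins overall but not every group — no Simpson reversal.

No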